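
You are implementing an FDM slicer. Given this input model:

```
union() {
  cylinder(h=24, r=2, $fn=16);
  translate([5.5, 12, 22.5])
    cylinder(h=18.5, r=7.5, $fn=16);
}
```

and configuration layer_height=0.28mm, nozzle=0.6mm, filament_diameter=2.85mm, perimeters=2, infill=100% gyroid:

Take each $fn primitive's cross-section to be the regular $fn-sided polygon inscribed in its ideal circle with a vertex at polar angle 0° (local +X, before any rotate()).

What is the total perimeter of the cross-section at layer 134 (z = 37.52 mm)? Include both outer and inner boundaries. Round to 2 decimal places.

46.82 mm

At z = 37.52 mm: the cylinder is absent (z outside [0, 24]); the r=7.5 cylinder at (5.5, 12) gives a regular 16-gon of circumradius 7.5 (constant along its height) (perimeter = 2·16·7.500·sin(180°/16) = 46.82 mm); Merging all regions: only the r=7.5 cylinder at (5.5, 12) is present, so the union is just that shape — boundary = 46.82 mm. Overall, the cross-section is a single solid region. Total boundary length (outer) = 46.82 mm.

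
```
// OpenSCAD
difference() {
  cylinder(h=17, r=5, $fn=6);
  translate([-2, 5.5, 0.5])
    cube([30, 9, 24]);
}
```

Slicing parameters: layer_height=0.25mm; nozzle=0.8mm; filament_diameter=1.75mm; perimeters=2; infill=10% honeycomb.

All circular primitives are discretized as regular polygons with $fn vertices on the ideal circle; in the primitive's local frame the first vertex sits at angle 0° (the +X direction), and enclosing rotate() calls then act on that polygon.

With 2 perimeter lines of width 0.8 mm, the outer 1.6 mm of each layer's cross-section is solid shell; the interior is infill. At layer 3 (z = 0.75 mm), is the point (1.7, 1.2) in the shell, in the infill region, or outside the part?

infill

At z = 0.75 mm: the r=5 cylinder contributes a regular 6-gon of circumradius 5; the cube at (-2, 5.5) (footprint 30×9) is included at this height; Taking the first minus the rest: starting from the r=5 cylinder, the 30×9 cube at (-2, 5.5) misses the remaining region (no effect) — 1 connected region. Overall, the cross-section is a single solid region. The nearest boundary edge runs (2.50, 4.33)→(5.00, 0.00); distance from the point to it = 2.26 mm. The point is inside the cross-section and 2.26 mm from the nearest boundary — more than the 1.6 mm shell width (2 × 0.8), so it's in the infill interior.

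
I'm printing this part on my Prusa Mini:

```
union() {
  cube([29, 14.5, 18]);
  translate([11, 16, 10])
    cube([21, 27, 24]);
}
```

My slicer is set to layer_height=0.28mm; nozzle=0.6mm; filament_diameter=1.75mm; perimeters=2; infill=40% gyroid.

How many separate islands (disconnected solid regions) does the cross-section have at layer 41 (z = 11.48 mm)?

At z = 11.48 mm: the 29×14.5 cube contributes its full rectangle; the cube at (11, 16) is present — its section is the full 21×27 rectangle; Merging all regions: the 2 present regions are separate (no shared area or edge), so areas and boundary lengths simply add and each stays a separate island — 2 connected regions. Overall, the cross-section has 2 separate islands. Island count = 2.

2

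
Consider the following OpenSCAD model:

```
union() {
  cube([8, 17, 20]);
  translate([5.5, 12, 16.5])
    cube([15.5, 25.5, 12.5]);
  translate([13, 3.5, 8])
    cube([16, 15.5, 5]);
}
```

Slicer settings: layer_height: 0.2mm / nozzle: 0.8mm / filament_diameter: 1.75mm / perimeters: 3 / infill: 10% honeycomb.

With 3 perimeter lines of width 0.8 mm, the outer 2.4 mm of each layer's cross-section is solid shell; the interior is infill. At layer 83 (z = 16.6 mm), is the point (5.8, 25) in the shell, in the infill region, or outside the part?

At z = 16.6 mm: the 8×17 cube contributes its full rectangle; the cube at (5.5, 12) (footprint 15.5×25.5) is included at this height; the cube at (13, 3.5) does not reach this height (z outside [8, 13]); Merging all regions: the regions partially overlap (shared area 12.50 mm²), so overlapping operands fuse into one piece — 1 connected region. Overall, the cross-section is a single solid region. The nearest boundary edge runs (5.50, 17.00)→(5.50, 37.50); distance from the point to it = 0.30 mm. The point is inside the cross-section, 0.30 mm from the nearest boundary — within the 2.4 mm shell band (3 × 0.8).

shell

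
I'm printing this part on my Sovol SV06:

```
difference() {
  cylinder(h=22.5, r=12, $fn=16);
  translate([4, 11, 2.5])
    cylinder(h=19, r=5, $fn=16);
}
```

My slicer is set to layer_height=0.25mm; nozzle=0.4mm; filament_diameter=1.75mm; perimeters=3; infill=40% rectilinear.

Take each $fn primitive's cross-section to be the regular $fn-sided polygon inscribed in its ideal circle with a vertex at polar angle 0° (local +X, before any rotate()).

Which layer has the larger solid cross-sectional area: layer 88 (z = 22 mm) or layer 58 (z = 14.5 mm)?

Layer 88 (z = 22): the r=12 cylinder contributes a regular 16-gon of circumradius 12 (area = (16/2)·12.000²·sin(360°/16) = 440.85 mm²); the cylinder at (4, 11) is not intersected at this z (z outside [2.5, 21.5]); Subtracting the remaining from the first: none of the subtracted shapes is present at this height, so the r=12 cylinder is unchanged — area = 440.85 mm². So its area = 440.85 mm². Layer 58 (z = 14.5): the r=12 cylinder gives a regular 16-gon of circumradius 12 (constant along its height) (area = (16/2)·12.000²·sin(360°/16) = 440.85 mm²); the r=5 cylinder at (4, 11) contributes a regular 16-gon of circumradius 5 (area = (16/2)·5.000²·sin(360°/16) = 76.54 mm²); Subtracting the remaining from the first: starting from the r=12 cylinder (440.85 mm²), the r=5 cylinder at (4, 11) partially overlaps it — only the 36.27 mm² overlap (of its 76.54 mm²) is removed, clipping the outline — area = 404.58 mm². So its area = 404.58 mm². Layer 88 is larger (440.85 vs 404.58 mm²).

layer 88 (z = 22 mm)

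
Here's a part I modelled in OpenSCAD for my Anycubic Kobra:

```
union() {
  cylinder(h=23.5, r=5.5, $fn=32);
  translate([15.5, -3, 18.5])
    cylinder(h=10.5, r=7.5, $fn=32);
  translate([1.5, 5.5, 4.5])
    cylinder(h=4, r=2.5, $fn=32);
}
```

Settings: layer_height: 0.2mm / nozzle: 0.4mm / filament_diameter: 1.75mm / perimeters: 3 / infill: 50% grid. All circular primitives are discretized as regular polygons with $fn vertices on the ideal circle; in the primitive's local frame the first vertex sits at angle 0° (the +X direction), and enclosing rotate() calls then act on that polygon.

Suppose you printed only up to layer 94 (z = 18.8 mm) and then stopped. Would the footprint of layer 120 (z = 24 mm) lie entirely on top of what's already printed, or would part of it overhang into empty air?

entirely on top

Compare the two slices. At z = 18.8: the cylinder: section is a regular 32-gon, circumradius r=5.5 (area = (32/2)·5.500²·sin(360°/32) = 94.42 mm²); the r=7.5 cylinder at (15.5, -3) contributes a regular 32-gon of circumradius 7.5 (area = (32/2)·7.500²·sin(360°/32) = 175.58 mm²); the cylinder at (1.5, 5.5) is absent (z outside [4.5, 8.5]); Merging all regions: the 2 present regions are separate (no shared area or edge), so areas and boundary lengths simply add and each stays a separate island — area = 270.01 mm². At z = 24: the cylinder is absent (z outside [0, 23.5]); the r=7.5 cylinder at (15.5, -3) gives a regular 32-gon of circumradius 7.5 (constant along its height) (area = (32/2)·7.500²·sin(360°/32) = 175.58 mm²); the cylinder at (1.5, 5.5) is absent (z outside [4.5, 8.5]); Taking the union: only the r=7.5 cylinder at (15.5, -3) is present, so the union is just that shape — area = 175.58 mm². Checking containment: the cross-section at z = 24 is a subset of the cross-section at z = 18.8.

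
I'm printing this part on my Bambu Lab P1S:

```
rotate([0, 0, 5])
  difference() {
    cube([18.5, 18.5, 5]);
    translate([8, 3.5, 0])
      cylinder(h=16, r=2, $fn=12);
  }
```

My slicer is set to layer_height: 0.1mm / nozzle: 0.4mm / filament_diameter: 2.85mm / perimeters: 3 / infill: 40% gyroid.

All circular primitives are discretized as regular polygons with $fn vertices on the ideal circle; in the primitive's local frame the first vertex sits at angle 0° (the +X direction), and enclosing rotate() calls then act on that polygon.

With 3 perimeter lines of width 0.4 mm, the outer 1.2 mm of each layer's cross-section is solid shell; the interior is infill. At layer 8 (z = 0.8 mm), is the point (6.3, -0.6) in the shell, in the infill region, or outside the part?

outside

At z = 0.8 mm: the 18.5×18.5 cube contributes its full rectangle; the r=2 cylinder at (8, 3.5) contributes a regular 12-gon of circumradius 2; Subtracting the remaining from the first: starting from the 18.5×18.5 cube, the r=2 cylinder at (8, 3.5) lies wholly inside it (removes its full 12.00 mm² and its 12.42 mm outline becomes a hole wall) — 1 connected region with 1 hole; (rotated 5° about Z; rotation is an isometry so areas/perimeters/island counts are preserved). Overall, the cross-section is one region with 1 hole. Undo the 5° rotation: the query point maps to (6.224, -1.147) in the un-rotated model frame. The nearest boundary edge runs (18.50, 0.00)→(0.00, 0.00); distance from the point to it = 1.15 mm. The point is not inside any of the regions above, so it lies outside the cross-section (1.15 mm from the nearest boundary).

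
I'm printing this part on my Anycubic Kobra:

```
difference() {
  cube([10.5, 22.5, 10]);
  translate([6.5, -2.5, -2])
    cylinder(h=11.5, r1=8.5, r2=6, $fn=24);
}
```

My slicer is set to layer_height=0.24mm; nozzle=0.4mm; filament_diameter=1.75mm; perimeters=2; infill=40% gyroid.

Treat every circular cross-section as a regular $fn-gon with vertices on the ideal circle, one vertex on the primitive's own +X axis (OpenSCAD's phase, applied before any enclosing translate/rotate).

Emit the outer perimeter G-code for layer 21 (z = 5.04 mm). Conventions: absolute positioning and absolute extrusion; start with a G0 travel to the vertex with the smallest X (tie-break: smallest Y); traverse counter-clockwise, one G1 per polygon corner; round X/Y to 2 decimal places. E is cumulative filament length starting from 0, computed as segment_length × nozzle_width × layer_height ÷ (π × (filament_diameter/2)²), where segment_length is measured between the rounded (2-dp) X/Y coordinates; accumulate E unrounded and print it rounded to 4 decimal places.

G0 X0.00 Y0.00 Z5.04
G1 X0.06 Y0.00 E0.0024
G1 X0.46 Y0.98 E0.0446
G1 X1.57 Y2.43 E0.1175
G1 X3.02 Y3.54 E0.1904
G1 X4.70 Y4.23 E0.2629
G1 X6.50 Y4.47 E0.3354
G1 X8.30 Y4.23 E0.4079
G1 X9.98 Y3.54 E0.4803
G1 X10.50 Y3.14 E0.5065
G1 X10.50 Y22.50 E1.2792
G1 X0.00 Y22.50 E1.6983
G1 X0.00 Y0.00 E2.5963

At z = 5.04 mm: the 10.5×22.5 cube contributes its full rectangle; the cone at (6.5, -2.5) (r1=8.5→r2=6) has section circumradius 6.970 here — a regular 24-gon; After the difference (first − rest): starting from the 10.5×22.5 cube, the cone at (6.5, -2.5) partially overlaps it — only the 36.87 mm² overlap (of its 150.87 mm²) is removed, clipping the outline — 1 connected region. The outline is a single polygon with 12 vertices. Extrusion per mm of travel: 0.4 × 0.24 / (π × 0.875²) = 0.039912. Accumulating E over each segment gives final E = 2.5963.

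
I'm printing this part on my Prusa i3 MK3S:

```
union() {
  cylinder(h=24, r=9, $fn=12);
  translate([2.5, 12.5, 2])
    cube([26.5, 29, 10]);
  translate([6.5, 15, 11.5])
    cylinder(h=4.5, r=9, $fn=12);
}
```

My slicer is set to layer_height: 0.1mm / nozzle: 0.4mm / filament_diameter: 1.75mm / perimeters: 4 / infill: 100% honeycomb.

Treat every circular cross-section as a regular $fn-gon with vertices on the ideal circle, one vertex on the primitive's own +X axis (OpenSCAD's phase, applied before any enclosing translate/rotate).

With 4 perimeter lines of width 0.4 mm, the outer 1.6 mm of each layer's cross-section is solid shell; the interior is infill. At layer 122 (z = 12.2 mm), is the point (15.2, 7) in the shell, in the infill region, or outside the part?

At z = 12.2 mm: the r=9 cylinder gives a regular 12-gon of circumradius 9 (constant along its height); the cube at (2.5, 12.5) is absent (z outside [2, 12]); the r=9 cylinder at (6.5, 15) gives a regular 12-gon of circumradius 9 (constant along its height); Merging all regions: the regions partially overlap (shared area 5.31 mm²), so overlapping operands fuse into one piece — 1 connected region. Overall, the cross-section is a single solid region. The nearest boundary edge runs (14.29, 10.50)→(11.00, 7.21); distance from the point to it = 3.12 mm. The point is not inside any of the regions above, so it lies outside the cross-section (3.12 mm from the nearest boundary).

outside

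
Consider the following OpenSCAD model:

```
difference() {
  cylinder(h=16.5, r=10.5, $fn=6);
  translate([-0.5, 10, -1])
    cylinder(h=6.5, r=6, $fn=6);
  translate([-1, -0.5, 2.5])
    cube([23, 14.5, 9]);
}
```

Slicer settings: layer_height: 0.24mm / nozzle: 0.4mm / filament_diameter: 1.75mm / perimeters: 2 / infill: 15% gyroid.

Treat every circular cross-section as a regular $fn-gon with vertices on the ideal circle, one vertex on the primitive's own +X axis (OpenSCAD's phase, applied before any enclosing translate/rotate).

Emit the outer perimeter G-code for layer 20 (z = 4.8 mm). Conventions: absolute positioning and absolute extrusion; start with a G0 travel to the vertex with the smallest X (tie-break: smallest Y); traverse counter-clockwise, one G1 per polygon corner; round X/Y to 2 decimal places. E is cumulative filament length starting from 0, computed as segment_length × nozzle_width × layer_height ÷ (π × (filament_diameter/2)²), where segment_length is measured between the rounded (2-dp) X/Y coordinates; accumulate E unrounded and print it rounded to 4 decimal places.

G0 X-10.50 Y0.00 Z4.80
G1 X-5.25 Y-9.09 E0.4190
G1 X5.25 Y-9.09 E0.8380
G1 X10.21 Y-0.50 E1.2339
G1 X-1.00 Y-0.50 E1.6814
G1 X-1.00 Y4.80 E1.8929
G1 X-3.50 Y4.80 E1.9927
G1 X-5.61 Y8.46 E2.1613
G1 X-10.50 Y0.00 E2.5513

At z = 4.8 mm: the cylinder: section is a regular 6-gon, circumradius r=10.5; the r=6 cylinder at (-0.5, 10) gives a regular 6-gon of circumradius 6 (constant along its height); the 23×14.5 cube at (-1, -0.5) contributes its full rectangle; Taking the first minus the rest: starting from the r=10.5 cylinder, the r=6 cylinder at (-0.5, 10) partially overlaps it — only the 36.13 mm² overlap (of its 93.53 mm²) is removed, clipping the outline; the 23×14.5 cube at (-1, -0.5) partially overlaps it — only the 66.06 mm² overlap (of its 333.50 mm²) is removed, clipping the outline — 1 connected region. The outline is a single polygon with 8 vertices. Extrusion per mm of travel: 0.4 × 0.24 / (π × 0.875²) = 0.039912. Accumulating E over each segment gives final E = 2.5513.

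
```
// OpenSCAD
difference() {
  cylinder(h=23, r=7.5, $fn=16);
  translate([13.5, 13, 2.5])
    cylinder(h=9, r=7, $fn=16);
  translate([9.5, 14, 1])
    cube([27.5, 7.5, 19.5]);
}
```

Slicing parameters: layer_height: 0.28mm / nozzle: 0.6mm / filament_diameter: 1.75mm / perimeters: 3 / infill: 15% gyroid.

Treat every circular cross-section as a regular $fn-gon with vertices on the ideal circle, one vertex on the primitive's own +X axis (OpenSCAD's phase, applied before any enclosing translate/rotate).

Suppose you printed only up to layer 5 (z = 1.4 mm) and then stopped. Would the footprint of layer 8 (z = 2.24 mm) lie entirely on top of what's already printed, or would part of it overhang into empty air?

entirely on top

Compare the two slices. At z = 1.4: the r=7.5 cylinder contributes a regular 16-gon of circumradius 7.5 (area = (16/2)·7.500²·sin(360°/16) = 172.21 mm²); the cylinder at (13.5, 13) is not intersected at this z (z outside [2.5, 11.5]); the 27.5×7.5 cube at (9.5, 14) contributes its full rectangle (area 206.25 mm²); Taking the first minus the rest: starting from the r=7.5 cylinder (172.21 mm²), the 27.5×7.5 cube at (9.5, 14) misses the remaining region (no effect) — area = 172.21 mm². At z = 2.24: the r=7.5 cylinder contributes a regular 16-gon of circumradius 7.5 (area = (16/2)·7.500²·sin(360°/16) = 172.21 mm²); the cylinder at (13.5, 13) is absent (z outside [2.5, 11.5]); the 27.5×7.5 cube at (9.5, 14) contributes its full rectangle (area 206.25 mm²); After the difference (first − rest): starting from the r=7.5 cylinder (172.21 mm²), the 27.5×7.5 cube at (9.5, 14) misses the remaining region (no effect) — area = 172.21 mm². Checking containment: the cross-section at z = 2.24 is a subset of the cross-section at z = 1.4.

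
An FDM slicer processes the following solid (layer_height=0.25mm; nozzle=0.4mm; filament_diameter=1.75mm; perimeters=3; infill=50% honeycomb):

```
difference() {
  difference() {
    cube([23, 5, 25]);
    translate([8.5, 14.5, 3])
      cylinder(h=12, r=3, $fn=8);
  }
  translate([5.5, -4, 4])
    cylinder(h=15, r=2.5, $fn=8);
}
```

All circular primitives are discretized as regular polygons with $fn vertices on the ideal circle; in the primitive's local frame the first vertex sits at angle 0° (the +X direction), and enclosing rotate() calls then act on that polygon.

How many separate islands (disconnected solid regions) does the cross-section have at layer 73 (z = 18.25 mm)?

At z = 18.25 mm: the cube (footprint 23×5) is included at this height; the cylinder at (8.5, 14.5) does not reach this height (z outside [3, 15]); After the difference (first − rest): none of the subtracted shapes is present at this height, so the 23×5 cube is unchanged — 1 connected region; the r=2.5 cylinder at (5.5, -4) contributes a regular 8-gon of circumradius 2.5; Taking the first minus the rest: starting from that combined region, the r=2.5 cylinder at (5.5, -4) misses the remaining region (no effect) — 1 connected region. Overall, the cross-section is a single solid region. Island count = 1.

1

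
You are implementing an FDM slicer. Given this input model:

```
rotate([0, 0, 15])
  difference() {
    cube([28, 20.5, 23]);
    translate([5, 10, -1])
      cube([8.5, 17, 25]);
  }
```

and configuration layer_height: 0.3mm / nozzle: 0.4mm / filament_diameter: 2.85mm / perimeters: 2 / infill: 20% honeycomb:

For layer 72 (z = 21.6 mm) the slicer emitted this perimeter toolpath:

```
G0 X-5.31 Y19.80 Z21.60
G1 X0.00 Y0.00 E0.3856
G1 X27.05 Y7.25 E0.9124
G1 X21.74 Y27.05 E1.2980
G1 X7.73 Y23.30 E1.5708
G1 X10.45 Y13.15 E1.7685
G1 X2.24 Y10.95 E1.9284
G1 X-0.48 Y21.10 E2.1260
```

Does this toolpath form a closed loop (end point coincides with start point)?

Start point (G0): (-5.31, 19.80). End point (last G1): the path does not return to the start — open.

no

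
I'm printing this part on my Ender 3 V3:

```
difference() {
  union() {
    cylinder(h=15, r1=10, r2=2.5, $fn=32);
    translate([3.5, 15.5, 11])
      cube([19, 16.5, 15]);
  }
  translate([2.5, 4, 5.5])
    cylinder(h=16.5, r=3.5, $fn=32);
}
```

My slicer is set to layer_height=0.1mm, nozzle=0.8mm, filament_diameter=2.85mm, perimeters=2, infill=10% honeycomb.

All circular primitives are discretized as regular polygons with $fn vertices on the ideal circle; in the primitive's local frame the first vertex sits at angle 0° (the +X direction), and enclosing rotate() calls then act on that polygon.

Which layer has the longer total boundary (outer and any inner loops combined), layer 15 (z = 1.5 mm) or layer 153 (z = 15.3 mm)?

layer 153 (z = 15.3 mm)

Layer 15 (z = 1.5): the cone: at t=0.100 of its height the radius interpolates to r₁+(r₂−r₁)t = 9.250, giving a regular 32-gon of that circumradius (perimeter = 2·32·9.250·sin(180°/32) = 58.03 mm); the cube at (3.5, 15.5) is absent (z outside [11, 26]); Taking the union: only the cone is present, so the union is just that shape — boundary = 58.03 mm; the cylinder at (2.5, 4) does not reach this height (z outside [5.5, 22]); Subtracting the remaining from the first: none of the subtracted shapes is present at this height, so the result so far is unchanged — boundary = 58.03 mm. So its perimeter = 58.03 mm. Layer 153 (z = 15.3): the cone is absent (z outside [0, 15]); the 19×16.5 cube at (3.5, 15.5) contributes its full rectangle (perimeter 71.00 mm); Taking the union: only the 19×16.5 cube at (3.5, 15.5) is present, so the union is just that shape — boundary = 71.00 mm; the cylinder at (2.5, 4): section is a regular 32-gon, circumradius r=3.5 (perimeter = 2·32·3.500·sin(180°/32) = 21.96 mm); Subtracting the remaining from the first: starting from that combined region, the r=3.5 cylinder at (2.5, 4) misses the remaining region (no effect) — boundary = 71.00 mm. So its perimeter = 71.00 mm. Layer 153 is larger (71.00 vs 58.03 mm).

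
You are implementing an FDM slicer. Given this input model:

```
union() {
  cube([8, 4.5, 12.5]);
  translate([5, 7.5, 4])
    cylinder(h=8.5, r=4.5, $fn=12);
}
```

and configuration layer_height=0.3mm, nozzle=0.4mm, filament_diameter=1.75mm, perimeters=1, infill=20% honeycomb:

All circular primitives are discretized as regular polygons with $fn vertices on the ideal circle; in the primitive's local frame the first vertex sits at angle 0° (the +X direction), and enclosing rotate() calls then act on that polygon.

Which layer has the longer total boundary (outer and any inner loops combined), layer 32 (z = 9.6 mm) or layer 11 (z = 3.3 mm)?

layer 32 (z = 9.6 mm)

Layer 32 (z = 9.6): the cube is present — its section is the full 8×4.5 rectangle (perimeter 25.00 mm); the cylinder at (5, 7.5): section is a regular 12-gon, circumradius r=4.5 (perimeter = 2·12·4.500·sin(180°/12) = 27.95 mm); Taking the union: the regions partially overlap (shared area 6.19 mm²), so the edge portions inside another operand are dropped and the merged outline is re-measured after clipping — boundary = 39.67 mm. So its perimeter = 39.67 mm. Layer 11 (z = 3.3): the 8×4.5 cube contributes its full rectangle (perimeter 25.00 mm); the cylinder at (5, 7.5) is absent (z outside [4, 12.5]); Combining (union): only the 8×4.5 cube is present, so the union is just that shape — boundary = 25.00 mm. So its perimeter = 25.00 mm. Layer 32 is larger (39.67 vs 25.00 mm).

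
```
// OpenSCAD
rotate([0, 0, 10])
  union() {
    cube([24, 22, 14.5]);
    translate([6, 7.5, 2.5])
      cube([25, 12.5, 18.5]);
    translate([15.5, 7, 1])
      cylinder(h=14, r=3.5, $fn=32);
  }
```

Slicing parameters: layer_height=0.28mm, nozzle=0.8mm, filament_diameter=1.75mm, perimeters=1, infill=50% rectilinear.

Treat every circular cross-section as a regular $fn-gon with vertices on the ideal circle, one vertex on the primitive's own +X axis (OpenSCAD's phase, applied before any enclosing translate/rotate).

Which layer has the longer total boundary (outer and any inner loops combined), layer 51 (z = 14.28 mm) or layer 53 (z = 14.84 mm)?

layer 51 (z = 14.28 mm)

Layer 51 (z = 14.28): the cube is present — its section is the full 24×22 rectangle (perimeter 92.00 mm); the cube at (6, 7.5) is present — its section is the full 25×12.5 rectangle (perimeter 75.00 mm); the r=3.5 cylinder at (15.5, 7) contributes a regular 32-gon of circumradius 3.5 (perimeter = 2·32·3.500·sin(180°/32) = 21.96 mm); Taking the union: the regions partially overlap (shared area 263.24 mm²), so the edge portions inside another operand are dropped and the merged outline is re-measured after clipping — boundary = 106.00 mm; (rotated 10° about Z; rotation is an isometry so areas/perimeters/island counts are preserved). So its perimeter = 106.00 mm. Layer 53 (z = 14.84): the cube does not reach this height (z outside [0, 14.5]); the cube at (6, 7.5) is present — its section is the full 25×12.5 rectangle (perimeter 75.00 mm); the cylinder at (15.5, 7): section is a regular 32-gon, circumradius r=3.5 (perimeter = 2·32·3.500·sin(180°/32) = 21.96 mm); Combining (union): the regions partially overlap (shared area 15.64 mm²), so the edge portions inside another operand are dropped and the merged outline is re-measured after clipping — boundary = 80.08 mm; (whole slice rotated 10° about Z — lengths, areas and connectivity unchanged). So its perimeter = 80.08 mm. Layer 51 is larger (106.00 vs 80.08 mm).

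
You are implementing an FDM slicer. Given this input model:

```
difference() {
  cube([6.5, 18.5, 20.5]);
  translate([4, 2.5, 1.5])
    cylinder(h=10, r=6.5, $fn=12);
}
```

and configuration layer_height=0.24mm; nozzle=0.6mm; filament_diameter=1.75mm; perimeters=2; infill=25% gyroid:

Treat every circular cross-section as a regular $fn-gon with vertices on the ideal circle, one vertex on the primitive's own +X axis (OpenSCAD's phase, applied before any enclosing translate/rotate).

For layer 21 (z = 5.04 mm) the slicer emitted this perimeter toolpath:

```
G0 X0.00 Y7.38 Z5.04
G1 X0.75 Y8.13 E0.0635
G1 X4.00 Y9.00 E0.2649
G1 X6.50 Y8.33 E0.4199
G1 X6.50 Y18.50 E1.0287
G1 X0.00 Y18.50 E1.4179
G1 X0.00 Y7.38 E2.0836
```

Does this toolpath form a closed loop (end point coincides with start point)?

Start point (G0): (0.00, 7.38). End point (last G1): the path returns to the start — closed.

yes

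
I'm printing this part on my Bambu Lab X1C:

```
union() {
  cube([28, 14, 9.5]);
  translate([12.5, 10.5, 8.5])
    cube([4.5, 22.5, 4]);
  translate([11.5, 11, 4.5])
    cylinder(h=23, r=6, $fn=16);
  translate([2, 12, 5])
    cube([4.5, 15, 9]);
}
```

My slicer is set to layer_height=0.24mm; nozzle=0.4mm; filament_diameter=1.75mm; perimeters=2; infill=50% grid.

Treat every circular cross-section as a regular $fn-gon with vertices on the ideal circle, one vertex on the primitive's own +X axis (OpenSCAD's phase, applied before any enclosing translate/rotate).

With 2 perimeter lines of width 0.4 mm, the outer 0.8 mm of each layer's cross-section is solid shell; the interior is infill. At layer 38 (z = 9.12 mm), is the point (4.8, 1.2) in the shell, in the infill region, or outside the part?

At z = 9.12 mm: the cube is present — its section is the full 28×14 rectangle; the 4.5×22.5 cube at (12.5, 10.5) contributes its full rectangle; the r=6 cylinder at (11.5, 11) gives a regular 16-gon of circumradius 6 (constant along its height); the cube at (2, 12) is present — its section is the full 4.5×15 rectangle; Combining (union): the regions partially overlap (shared area 121.50 mm²), so overlapping operands fuse into one piece — 1 connected region. Overall, the cross-section is a single solid region. The nearest boundary edge runs (28.00, 0.00)→(0.00, 0.00); distance from the point to it = 1.20 mm. The point is inside the cross-section and 1.20 mm from the nearest boundary — more than the 0.8 mm shell width (2 × 0.4), so it's in the infill interior.

infill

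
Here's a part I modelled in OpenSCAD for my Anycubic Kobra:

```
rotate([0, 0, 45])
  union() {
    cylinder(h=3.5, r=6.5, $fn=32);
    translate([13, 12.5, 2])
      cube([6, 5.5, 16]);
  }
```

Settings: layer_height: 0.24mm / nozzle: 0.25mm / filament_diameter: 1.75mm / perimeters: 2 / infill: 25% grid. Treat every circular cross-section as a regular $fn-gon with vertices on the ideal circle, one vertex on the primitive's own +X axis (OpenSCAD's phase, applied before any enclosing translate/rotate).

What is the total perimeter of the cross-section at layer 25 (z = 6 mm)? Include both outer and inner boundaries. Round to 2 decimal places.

At z = 6 mm: the cylinder does not reach this height (z outside [0, 3.5]); the cube at (13, 12.5) (footprint 6×5.5) is included at this height (perimeter 23.00 mm); Combining (union): only the 6×5.5 cube at (13, 12.5) is present, so the union is just that shape — boundary = 23.00 mm; (whole slice rotated 45° about Z — lengths, areas and connectivity unchanged). Overall, the cross-section is a single solid region. Total boundary length (outer) = 23.00 mm.

23.00 mm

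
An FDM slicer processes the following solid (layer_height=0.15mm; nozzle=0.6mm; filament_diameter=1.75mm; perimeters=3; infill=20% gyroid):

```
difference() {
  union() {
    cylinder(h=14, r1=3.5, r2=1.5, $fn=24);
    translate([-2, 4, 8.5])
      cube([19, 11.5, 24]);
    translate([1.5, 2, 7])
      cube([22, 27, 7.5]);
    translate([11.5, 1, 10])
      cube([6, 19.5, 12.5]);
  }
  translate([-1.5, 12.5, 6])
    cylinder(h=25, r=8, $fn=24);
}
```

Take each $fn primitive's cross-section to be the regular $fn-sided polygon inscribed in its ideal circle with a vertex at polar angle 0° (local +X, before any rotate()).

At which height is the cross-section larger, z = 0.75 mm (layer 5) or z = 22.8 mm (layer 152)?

Layer 5 (z = 0.75): the cone: at t=0.054 of its height the radius interpolates to r₁+(r₂−r₁)t = 3.393, giving a regular 24-gon of that circumradius (area = (24/2)·3.393²·sin(360°/24) = 35.75 mm²); the cube at (-2, 4) is not intersected at this z (z outside [8.5, 32.5]); the cube at (1.5, 2) is not intersected at this z (z outside [7, 14.5]); the cube at (11.5, 1) does not reach this height (z outside [10, 22.5]); Merging all regions: only the cone is present, so the union is just that shape — area = 35.75 mm²; the cylinder at (-1.5, 12.5) is absent (z outside [6, 31]); After the difference (first − rest): none of the subtracted shapes is present at this height, so the result so far is unchanged — area = 35.75 mm². So its area = 35.75 mm². Layer 152 (z = 22.8): the cone is absent (z outside [0, 14]); the 19×11.5 cube at (-2, 4) contributes its full rectangle (area 218.50 mm²); the cube at (1.5, 2) does not reach this height (z outside [7, 14.5]); the cube at (11.5, 1) is not intersected at this z (z outside [10, 22.5]); Merging all regions: only the 19×11.5 cube at (-2, 4) is present, so the union is just that shape — area = 218.50 mm²; the r=8 cylinder at (-1.5, 12.5) contributes a regular 24-gon of circumradius 8 (area = (24/2)·8.000²·sin(360°/24) = 198.77 mm²); Subtracting the remaining from the first: starting from the result so far (218.50 mm²), the r=8 cylinder at (-1.5, 12.5) partially overlaps it — only the 78.46 mm² overlap (of its 198.77 mm²) is removed, clipping the outline — area = 140.04 mm². So its area = 140.04 mm². Layer 152 is larger (140.04 vs 35.75 mm²).

layer 152 (z = 22.8 mm)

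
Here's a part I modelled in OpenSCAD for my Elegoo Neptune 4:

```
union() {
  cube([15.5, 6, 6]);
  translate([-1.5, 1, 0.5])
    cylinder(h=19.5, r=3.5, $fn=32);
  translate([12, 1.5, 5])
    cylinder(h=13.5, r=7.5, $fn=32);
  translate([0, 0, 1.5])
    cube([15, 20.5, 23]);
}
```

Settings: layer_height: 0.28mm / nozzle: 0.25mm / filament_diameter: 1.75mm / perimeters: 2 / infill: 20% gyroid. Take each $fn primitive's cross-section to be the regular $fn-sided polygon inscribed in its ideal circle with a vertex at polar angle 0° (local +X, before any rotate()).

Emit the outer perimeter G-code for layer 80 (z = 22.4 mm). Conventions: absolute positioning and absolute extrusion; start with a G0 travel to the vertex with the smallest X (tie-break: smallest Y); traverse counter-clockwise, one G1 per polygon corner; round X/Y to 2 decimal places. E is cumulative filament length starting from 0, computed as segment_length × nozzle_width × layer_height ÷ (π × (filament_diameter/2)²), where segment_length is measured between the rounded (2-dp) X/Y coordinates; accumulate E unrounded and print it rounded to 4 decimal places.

At z = 22.4 mm: the cube is not intersected at this z (z outside [0, 6]); the cylinder at (-1.5, 1) is not intersected at this z (z outside [0.5, 20]); the cylinder at (12, 1.5) is not intersected at this z (z outside [5, 18.5]); the cube (footprint 15×20.5) is included at this height; Taking the union: only the 15×20.5 cube is present, so the union is just that shape — 1 connected region. The outline is a single polygon with 4 vertices. Extrusion per mm of travel: 0.25 × 0.28 / (π × 0.875²) = 0.029103. Accumulating E over each segment gives final E = 2.0663.

G0 X0.00 Y0.00 Z22.40
G1 X15.00 Y0.00 E0.4365
G1 X15.00 Y20.50 E1.0331
G1 X0.00 Y20.50 E1.4697
G1 X0.00 Y0.00 E2.0663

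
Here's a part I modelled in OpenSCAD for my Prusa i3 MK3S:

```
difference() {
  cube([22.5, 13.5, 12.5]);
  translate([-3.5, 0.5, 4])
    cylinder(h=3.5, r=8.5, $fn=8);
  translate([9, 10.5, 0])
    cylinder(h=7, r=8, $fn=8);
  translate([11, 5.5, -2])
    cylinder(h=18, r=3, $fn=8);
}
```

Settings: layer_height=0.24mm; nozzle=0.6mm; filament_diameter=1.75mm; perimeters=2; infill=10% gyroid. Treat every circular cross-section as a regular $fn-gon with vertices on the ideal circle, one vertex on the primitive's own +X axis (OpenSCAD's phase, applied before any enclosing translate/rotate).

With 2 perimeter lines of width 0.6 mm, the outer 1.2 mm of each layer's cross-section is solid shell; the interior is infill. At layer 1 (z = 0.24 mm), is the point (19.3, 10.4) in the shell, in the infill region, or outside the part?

At z = 0.24 mm: the cube (footprint 22.5×13.5) is included at this height; the cylinder at (-3.5, 0.5) is absent (z outside [4, 7.5]); the r=8 cylinder at (9, 10.5) contributes a regular 8-gon of circumradius 8; the r=3 cylinder at (11, 5.5) gives a regular 8-gon of circumradius 3 (constant along its height); After the difference (first − rest): starting from the 22.5×13.5 cube, the r=8 cylinder at (9, 10.5) partially overlaps it — only the 134.78 mm² overlap (of its 181.02 mm²) is removed, clipping the outline; the r=3 cylinder at (11, 5.5) partially overlaps it — only the 2.34 mm² overlap (of its 25.46 mm²) is removed, clipping the outline — 1 connected region. Overall, the cross-section is a single solid region. The nearest boundary edge runs (14.66, 4.84)→(17.00, 10.50); distance from the point to it = 2.30 mm. The point is inside the cross-section and 2.30 mm from the nearest boundary — more than the 1.2 mm shell width (2 × 0.6), so it's in the infill interior.

infill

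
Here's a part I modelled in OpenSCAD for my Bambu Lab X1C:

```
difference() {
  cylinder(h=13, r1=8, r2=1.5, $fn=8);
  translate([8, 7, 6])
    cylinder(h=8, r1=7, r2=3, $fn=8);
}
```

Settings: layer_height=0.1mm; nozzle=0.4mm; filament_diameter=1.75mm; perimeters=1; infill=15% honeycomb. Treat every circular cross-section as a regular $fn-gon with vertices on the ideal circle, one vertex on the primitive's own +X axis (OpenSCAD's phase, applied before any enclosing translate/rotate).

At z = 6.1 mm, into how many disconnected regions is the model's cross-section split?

At z = 6.1 mm: the cone: at t=0.469 of its height the radius interpolates to r₁+(r₂−r₁)t = 4.950, giving a regular 8-gon of that circumradius; the cone at (8, 7): at t=0.012 of its height the radius interpolates to r₁+(r₂−r₁)t = 6.950, giving a regular 8-gon of that circumradius; After the difference (first − rest): starting from the cone, the cone at (8, 7) partially overlaps it — only the 1.92 mm² overlap (of its 136.62 mm²) is removed, clipping the outline — 1 connected region. The result has 1 disconnected region.

1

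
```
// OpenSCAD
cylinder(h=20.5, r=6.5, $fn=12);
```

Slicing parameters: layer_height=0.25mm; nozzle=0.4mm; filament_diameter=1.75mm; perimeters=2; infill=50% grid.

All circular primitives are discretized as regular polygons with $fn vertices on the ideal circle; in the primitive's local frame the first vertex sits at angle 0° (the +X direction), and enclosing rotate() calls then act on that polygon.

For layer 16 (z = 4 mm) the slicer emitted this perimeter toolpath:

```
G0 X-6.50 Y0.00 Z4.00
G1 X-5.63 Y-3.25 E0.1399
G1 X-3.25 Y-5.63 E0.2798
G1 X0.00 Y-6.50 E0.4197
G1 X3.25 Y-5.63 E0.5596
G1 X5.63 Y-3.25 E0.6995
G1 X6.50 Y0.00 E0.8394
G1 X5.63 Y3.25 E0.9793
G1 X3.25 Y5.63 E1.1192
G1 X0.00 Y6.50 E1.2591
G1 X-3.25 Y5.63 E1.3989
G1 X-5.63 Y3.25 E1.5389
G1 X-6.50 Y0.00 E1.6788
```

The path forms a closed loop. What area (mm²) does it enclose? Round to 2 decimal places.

126.77 mm²

Apply the shoelace formula to the sequence of (X, Y) vertices; enclosed area = 126.77 mm².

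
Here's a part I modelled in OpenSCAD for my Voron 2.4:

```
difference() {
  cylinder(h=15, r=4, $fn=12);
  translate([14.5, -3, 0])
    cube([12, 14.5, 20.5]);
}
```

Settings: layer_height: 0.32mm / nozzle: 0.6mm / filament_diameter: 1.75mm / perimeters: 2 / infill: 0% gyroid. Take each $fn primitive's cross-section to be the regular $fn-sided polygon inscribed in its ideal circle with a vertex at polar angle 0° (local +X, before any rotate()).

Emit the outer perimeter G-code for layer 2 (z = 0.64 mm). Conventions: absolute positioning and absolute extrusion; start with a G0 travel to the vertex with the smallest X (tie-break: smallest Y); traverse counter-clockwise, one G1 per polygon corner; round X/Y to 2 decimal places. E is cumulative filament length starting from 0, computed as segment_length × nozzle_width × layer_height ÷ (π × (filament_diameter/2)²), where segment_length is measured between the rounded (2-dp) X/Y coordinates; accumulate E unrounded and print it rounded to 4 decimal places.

G0 X-4.00 Y0.00 Z0.64
G1 X-3.46 Y-2.00 E0.1654
G1 X-2.00 Y-3.46 E0.3302
G1 X0.00 Y-4.00 E0.4955
G1 X2.00 Y-3.46 E0.6609
G1 X3.46 Y-2.00 E0.8257
G1 X4.00 Y0.00 E0.9911
G1 X3.46 Y2.00 E1.1565
G1 X2.00 Y3.46 E1.3213
G1 X0.00 Y4.00 E1.4866
G1 X-2.00 Y3.46 E1.6520
G1 X-3.46 Y2.00 E1.8168
G1 X-4.00 Y0.00 E1.9822

At z = 0.64 mm: the r=4 cylinder contributes a regular 12-gon of circumradius 4; the 12×14.5 cube at (14.5, -3) contributes its full rectangle; After the difference (first − rest): starting from the r=4 cylinder, the 12×14.5 cube at (14.5, -3) misses the remaining region (no effect) — 1 connected region. The outline is a single polygon with 12 vertices. Extrusion per mm of travel: 0.6 × 0.32 / (π × 0.875²) = 0.079824. Accumulating E over each segment gives final E = 1.9822.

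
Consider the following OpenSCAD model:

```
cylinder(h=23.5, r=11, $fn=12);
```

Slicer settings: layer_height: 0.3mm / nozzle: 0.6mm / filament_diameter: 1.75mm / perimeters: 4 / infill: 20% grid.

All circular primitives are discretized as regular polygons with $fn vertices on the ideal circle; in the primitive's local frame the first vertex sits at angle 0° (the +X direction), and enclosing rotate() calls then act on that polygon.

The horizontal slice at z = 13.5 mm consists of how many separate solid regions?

1

At z = 13.5 mm: the r=11 cylinder gives a regular 12-gon of circumradius 11 (constant along its height). The result has 1 disconnected region.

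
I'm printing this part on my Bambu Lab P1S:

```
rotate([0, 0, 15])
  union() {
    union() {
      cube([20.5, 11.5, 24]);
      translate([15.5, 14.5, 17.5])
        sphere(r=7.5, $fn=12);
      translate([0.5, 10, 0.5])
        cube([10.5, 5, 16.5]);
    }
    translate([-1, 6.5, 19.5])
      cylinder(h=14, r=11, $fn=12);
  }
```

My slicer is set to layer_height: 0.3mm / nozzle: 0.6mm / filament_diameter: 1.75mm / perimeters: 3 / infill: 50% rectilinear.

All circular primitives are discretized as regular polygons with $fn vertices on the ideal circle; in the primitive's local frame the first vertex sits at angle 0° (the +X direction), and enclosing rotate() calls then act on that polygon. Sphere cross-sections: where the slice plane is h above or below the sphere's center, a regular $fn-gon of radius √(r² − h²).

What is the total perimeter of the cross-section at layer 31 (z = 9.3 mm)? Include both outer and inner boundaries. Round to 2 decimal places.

At z = 9.3 mm: the 20.5×11.5 cube contributes its full rectangle (perimeter 64.00 mm); the sphere at (15.5, 14.5) is absent (|z−center|=8.200 > r=7.5); the cube at (0.5, 10) is present — its section is the full 10.5×5 rectangle (perimeter 31.00 mm); Merging all regions: the regions partially overlap (shared area 15.75 mm²), so the edge portions inside another operand are dropped and the merged outline is re-measured after clipping — boundary = 71.00 mm; the cylinder at (-1, 6.5) is absent (z outside [19.5, 33.5]); Combining (union): only the result so far is present, so the union is just that shape — boundary = 71.00 mm; (rotated 15° about Z; rotation is an isometry so areas/perimeters/island counts are preserved). Overall, the cross-section is a single solid region. Total boundary length (outer) = 71.00 mm.

71.00 mm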